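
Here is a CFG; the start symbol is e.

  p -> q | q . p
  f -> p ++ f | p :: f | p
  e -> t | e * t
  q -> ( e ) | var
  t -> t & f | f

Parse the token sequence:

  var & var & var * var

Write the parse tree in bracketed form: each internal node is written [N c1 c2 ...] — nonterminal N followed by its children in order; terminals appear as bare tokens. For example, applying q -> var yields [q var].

[e [e [t [t [t [f [p [q var]]]] & [f [p [q var]]]] & [f [p [q var]]]]] * [t [f [p [q var]]]]]

e
e * t
t * t
t & f * t
t & f & f * t
f & f & f * t
p & f & f * t
q & f & f * t
var & f & f * t
var & p & f * t
var & q & f * t
var & var & f * t
var & var & p * t
var & var & q * t
var & var & var * t
var & var & var * f
var & var & var * p
var & var & var * q
var & var & var * var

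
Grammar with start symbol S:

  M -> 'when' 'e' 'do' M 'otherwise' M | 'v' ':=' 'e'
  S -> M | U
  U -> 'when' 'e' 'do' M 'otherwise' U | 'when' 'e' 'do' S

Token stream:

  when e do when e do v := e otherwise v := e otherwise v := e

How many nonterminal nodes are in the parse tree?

[S [M when e do [M when e do [M v := e] otherwise [M v := e]] otherwise [M v := e]]]

6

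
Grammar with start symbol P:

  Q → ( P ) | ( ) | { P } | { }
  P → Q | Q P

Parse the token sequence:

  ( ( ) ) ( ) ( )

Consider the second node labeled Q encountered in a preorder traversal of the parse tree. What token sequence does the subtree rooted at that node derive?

( )

[P [Q ( [P [Q ( )]] )] [P [Q ( )] [P [Q ( )]]]]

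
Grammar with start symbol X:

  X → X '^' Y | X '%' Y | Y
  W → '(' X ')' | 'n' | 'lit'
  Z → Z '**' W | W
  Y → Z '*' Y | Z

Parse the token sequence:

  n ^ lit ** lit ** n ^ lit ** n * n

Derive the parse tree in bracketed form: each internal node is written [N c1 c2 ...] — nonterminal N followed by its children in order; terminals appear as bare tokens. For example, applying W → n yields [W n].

[X [X [X [Y [Z [W n]]]] ^ [Y [Z [Z [Z [W lit]] ** [W lit]] ** [W n]]]] ^ [Y [Z [Z [W lit]] ** [W n]] * [Y [Z [W n]]]]]

X
X ^ Y
X ^ Y ^ Y
Y ^ Y ^ Y
Z ^ Y ^ Y
W ^ Y ^ Y
n ^ Y ^ Y
n ^ Z ^ Y
n ^ Z ** W ^ Y
n ^ Z ** W ** W ^ Y
n ^ W ** W ** W ^ Y
n ^ lit ** W ** W ^ Y
n ^ lit ** lit ** W ^ Y
n ^ lit ** lit ** n ^ Y
n ^ lit ** lit ** n ^ Z * Y
n ^ lit ** lit ** n ^ Z ** W * Y
n ^ lit ** lit ** n ^ W ** W * Y
n ^ lit ** lit ** n ^ lit ** W * Y
n ^ lit ** lit ** n ^ lit ** n * Y
n ^ lit ** lit ** n ^ lit ** n * Z
n ^ lit ** lit ** n ^ lit ** n * W
n ^ lit ** lit ** n ^ lit ** n * n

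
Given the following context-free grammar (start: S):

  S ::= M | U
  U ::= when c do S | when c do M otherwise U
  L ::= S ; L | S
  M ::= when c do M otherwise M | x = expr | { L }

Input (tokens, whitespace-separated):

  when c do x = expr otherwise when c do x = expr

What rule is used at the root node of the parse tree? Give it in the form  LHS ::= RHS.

S ::= U

[S [U when c do [M x = expr] otherwise [U when c do [S [M x = expr]]]]]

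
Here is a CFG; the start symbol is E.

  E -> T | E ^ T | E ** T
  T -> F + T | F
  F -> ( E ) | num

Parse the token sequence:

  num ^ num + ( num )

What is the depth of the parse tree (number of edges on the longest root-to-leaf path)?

[E [E [T [F num]]] ^ [T [F num] + [T [F ( [E [T [F num]]] )]]]]

7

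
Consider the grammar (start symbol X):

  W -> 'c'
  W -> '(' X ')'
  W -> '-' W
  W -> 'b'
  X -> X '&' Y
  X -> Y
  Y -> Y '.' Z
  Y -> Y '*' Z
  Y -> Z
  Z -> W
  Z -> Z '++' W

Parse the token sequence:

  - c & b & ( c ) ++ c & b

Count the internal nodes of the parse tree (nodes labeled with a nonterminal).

23

[X [X [X [X [Y [Z [W - [W c]]]]] & [Y [Z [W b]]]] & [Y [Z [Z [W ( [X [Y [Z [W c]]]] )]] ++ [W c]]]] & [Y [Z [W b]]]]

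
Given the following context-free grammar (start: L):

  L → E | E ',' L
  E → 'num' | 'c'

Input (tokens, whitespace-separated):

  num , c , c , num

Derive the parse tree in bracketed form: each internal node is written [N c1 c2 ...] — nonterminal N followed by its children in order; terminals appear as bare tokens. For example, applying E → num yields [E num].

L
E , L
num , L
num , E , L
num , c , L
num , c , E , L
num , c , c , L
num , c , c , E
num , c , c , num

[L [E num] , [L [E c] , [L [E c] , [L [E num]]]]]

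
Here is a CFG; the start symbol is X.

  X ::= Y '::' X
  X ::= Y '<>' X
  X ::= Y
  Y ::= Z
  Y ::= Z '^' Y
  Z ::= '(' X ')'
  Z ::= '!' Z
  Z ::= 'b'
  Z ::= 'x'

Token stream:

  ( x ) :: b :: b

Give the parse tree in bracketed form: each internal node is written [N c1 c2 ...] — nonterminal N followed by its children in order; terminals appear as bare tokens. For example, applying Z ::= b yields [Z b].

X
Y :: X
Z :: X
( X ) :: X
( Y ) :: X
( Z ) :: X
( x ) :: X
( x ) :: Y :: X
( x ) :: Z :: X
( x ) :: b :: X
( x ) :: b :: Y
( x ) :: b :: Z
( x ) :: b :: b

[X [Y [Z ( [X [Y [Z x]]] )]] :: [X [Y [Z b]] :: [X [Y [Z b]]]]]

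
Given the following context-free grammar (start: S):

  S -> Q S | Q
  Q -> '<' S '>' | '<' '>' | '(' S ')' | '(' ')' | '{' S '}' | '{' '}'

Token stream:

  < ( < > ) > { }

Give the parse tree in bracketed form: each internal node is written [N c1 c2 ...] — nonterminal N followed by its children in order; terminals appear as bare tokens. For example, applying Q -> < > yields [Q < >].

[S [Q < [S [Q ( [S [Q < >]] )]] >] [S [Q { }]]]

S
Q S
< S > S
< Q > S
< ( S ) > S
< ( Q ) > S
< ( < > ) > S
< ( < > ) > Q
< ( < > ) > { }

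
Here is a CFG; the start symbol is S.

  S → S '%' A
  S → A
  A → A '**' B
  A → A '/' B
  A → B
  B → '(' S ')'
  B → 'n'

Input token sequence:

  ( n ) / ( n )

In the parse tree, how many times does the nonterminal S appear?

3

[S [A [A [B ( [S [A [B n]]] )]] / [B ( [S [A [B n]]] )]]]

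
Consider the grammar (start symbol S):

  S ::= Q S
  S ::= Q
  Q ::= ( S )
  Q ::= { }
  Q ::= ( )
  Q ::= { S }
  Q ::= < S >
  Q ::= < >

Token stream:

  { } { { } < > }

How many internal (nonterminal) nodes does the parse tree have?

[S [Q { }] [S [Q { [S [Q { }] [S [Q < >]]] }]]]

8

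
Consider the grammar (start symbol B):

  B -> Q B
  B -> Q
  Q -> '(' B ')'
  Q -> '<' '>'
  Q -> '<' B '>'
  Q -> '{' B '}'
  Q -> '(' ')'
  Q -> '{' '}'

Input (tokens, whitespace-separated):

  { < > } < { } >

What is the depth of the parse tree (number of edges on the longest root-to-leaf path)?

5

[B [Q { [B [Q < >]] }] [B [Q < [B [Q { }]] >]]]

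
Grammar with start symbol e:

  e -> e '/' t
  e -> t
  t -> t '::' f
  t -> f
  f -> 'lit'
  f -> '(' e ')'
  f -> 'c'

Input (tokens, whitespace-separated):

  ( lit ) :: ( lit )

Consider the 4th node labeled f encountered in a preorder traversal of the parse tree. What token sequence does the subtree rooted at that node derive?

lit

[e [t [t [f ( [e [t [f lit]]] )]] :: [f ( [e [t [f lit]]] )]]]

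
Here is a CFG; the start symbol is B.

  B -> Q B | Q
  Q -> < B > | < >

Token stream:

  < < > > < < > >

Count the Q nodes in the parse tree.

[B [Q < [B [Q < >]] >] [B [Q < [B [Q < >]] >]]]

4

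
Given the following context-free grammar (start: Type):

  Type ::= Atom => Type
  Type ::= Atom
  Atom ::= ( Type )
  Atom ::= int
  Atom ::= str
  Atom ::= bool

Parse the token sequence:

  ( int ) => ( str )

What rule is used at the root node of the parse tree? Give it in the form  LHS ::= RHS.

Type ::= Atom => Type

[Type [Atom ( [Type [Atom int]] )] => [Type [Atom ( [Type [Atom str]] )]]]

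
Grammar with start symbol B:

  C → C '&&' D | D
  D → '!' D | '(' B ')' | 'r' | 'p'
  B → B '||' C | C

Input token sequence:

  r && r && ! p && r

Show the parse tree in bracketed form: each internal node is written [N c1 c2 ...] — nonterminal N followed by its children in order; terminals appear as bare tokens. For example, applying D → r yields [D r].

B
C
C && D
C && D && D
C && D && D && D
D && D && D && D
r && D && D && D
r && r && D && D
r && r && ! D && D
r && r && ! p && D
r && r && ! p && r

[B [C [C [C [C [D r]] && [D r]] && [D ! [D p]]] && [D r]]]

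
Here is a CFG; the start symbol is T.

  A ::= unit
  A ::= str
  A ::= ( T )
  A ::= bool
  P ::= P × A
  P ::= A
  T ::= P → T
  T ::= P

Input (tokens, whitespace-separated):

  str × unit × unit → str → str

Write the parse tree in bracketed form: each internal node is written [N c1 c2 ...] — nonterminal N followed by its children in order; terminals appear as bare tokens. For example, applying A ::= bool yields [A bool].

T
P → T
P × A → T
P × A × A → T
A × A × A → T
str × A × A → T
str × unit × A → T
str × unit × unit → T
str × unit × unit → P → T
str × unit × unit → A → T
str × unit × unit → str → T
str × unit × unit → str → P
str × unit × unit → str → A
str × unit × unit → str → str

[T [P [P [P [A str]] × [A unit]] × [A unit]] → [T [P [A str]] → [T [P [A str]]]]]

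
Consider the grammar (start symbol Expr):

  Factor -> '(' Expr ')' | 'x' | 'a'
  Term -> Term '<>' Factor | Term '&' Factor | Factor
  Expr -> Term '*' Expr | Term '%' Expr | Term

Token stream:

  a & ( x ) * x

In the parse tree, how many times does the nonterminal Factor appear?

4

[Expr [Term [Term [Factor a]] & [Factor ( [Expr [Term [Factor x]]] )]] * [Expr [Term [Factor x]]]]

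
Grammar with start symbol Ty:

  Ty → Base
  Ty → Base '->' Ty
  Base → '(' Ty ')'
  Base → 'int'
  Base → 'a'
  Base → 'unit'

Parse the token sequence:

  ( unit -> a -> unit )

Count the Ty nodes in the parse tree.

[Ty [Base ( [Ty [Base unit] -> [Ty [Base a] -> [Ty [Base unit]]]] )]]

4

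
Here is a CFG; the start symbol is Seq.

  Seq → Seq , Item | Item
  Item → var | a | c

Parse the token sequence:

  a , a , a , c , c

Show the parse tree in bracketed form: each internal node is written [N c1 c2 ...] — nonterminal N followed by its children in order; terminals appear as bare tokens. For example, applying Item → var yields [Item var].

[Seq [Seq [Seq [Seq [Seq [Item a]] , [Item a]] , [Item a]] , [Item c]] , [Item c]]

Seq
Seq , Item
Seq , Item , Item
Seq , Item , Item , Item
Seq , Item , Item , Item , Item
Item , Item , Item , Item , Item
a , Item , Item , Item , Item
a , a , Item , Item , Item
a , a , a , Item , Item
a , a , a , c , Item
a , a , a , c , c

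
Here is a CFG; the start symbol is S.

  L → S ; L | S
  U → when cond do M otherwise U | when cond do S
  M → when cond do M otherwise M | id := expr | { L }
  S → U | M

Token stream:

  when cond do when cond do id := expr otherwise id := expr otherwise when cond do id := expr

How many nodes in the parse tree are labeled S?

2

[S [U when cond do [M when cond do [M id := expr] otherwise [M id := expr]] otherwise [U when cond do [S [M id := expr]]]]]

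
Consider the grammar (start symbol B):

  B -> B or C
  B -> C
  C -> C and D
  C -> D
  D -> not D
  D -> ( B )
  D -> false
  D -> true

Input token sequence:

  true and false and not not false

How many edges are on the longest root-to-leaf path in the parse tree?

5

[B [C [C [C [D true]] and [D false]] and [D not [D not [D false]]]]]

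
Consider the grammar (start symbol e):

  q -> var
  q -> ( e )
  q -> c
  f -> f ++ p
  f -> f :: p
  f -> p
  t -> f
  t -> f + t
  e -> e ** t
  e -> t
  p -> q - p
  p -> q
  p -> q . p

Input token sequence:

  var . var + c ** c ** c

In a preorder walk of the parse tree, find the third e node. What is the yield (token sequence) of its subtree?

[e [e [e [t [f [p [q var] . [p [q var]]]] + [t [f [p [q c]]]]]] ** [t [f [p [q c]]]]] ** [t [f [p [q c]]]]]

var . var + c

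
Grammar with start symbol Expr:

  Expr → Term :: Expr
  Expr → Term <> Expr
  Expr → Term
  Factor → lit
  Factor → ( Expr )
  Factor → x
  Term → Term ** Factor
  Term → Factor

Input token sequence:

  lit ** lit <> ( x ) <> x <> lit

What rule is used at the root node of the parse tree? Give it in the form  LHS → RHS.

Expr → Term <> Expr

[Expr [Term [Term [Factor lit]] ** [Factor lit]] <> [Expr [Term [Factor ( [Expr [Term [Factor x]]] )]] <> [Expr [Term [Factor x]] <> [Expr [Term [Factor lit]]]]]]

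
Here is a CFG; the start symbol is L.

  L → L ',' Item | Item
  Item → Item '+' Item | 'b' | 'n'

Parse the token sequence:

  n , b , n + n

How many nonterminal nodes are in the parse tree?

8

[L [L [L [Item n]] , [Item b]] , [Item [Item n] + [Item n]]]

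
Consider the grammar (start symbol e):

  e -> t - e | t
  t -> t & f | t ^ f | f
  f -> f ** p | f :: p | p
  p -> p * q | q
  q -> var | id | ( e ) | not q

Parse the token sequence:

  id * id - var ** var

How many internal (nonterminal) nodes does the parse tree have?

[e [t [f [p [p [q id]] * [q id]]]] - [e [t [f [f [p [q var]]] ** [p [q var]]]]]]

15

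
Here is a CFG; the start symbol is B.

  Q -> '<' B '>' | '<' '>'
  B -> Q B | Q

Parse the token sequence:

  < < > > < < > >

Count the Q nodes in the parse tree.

4

[B [Q < [B [Q < >]] >] [B [Q < [B [Q < >]] >]]]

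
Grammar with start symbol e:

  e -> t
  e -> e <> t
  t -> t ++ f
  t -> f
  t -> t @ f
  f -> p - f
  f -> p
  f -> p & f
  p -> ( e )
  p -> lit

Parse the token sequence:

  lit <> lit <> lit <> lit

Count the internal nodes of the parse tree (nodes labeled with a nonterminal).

[e [e [e [e [t [f [p lit]]]] <> [t [f [p lit]]]] <> [t [f [p lit]]]] <> [t [f [p lit]]]]

16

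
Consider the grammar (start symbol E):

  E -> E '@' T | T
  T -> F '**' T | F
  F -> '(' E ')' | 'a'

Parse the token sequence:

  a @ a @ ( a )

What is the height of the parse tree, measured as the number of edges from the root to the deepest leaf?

6

[E [E [E [T [F a]]] @ [T [F a]]] @ [T [F ( [E [T [F a]]] )]]]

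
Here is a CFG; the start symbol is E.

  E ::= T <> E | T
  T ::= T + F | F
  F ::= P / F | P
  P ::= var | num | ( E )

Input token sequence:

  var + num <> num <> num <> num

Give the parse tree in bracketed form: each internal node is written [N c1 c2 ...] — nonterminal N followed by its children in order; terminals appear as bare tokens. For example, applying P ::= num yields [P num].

E
T <> E
T + F <> E
F + F <> E
P + F <> E
var + F <> E
var + P <> E
var + num <> E
var + num <> T <> E
var + num <> F <> E
var + num <> P <> E
var + num <> num <> E
var + num <> num <> T <> E
var + num <> num <> F <> E
var + num <> num <> P <> E
var + num <> num <> num <> E
var + num <> num <> num <> T
var + num <> num <> num <> F
var + num <> num <> num <> P
var + num <> num <> num <> num

[E [T [T [F [P var]]] + [F [P num]]] <> [E [T [F [P num]]] <> [E [T [F [P num]]] <> [E [T [F [P num]]]]]]]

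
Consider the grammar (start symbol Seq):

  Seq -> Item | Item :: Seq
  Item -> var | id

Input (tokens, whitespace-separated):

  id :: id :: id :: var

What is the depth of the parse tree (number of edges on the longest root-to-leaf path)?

5

[Seq [Item id] :: [Seq [Item id] :: [Seq [Item id] :: [Seq [Item var]]]]]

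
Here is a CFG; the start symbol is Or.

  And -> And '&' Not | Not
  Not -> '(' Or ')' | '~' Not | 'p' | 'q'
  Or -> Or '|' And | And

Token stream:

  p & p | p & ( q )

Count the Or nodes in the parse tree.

[Or [Or [And [And [Not p]] & [Not p]]] | [And [And [Not p]] & [Not ( [Or [And [Not q]]] )]]]

3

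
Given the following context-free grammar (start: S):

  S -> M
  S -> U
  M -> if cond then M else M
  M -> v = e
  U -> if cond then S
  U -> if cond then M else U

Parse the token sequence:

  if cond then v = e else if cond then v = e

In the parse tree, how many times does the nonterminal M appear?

[S [U if cond then [M v = e] else [U if cond then [S [M v = e]]]]]

2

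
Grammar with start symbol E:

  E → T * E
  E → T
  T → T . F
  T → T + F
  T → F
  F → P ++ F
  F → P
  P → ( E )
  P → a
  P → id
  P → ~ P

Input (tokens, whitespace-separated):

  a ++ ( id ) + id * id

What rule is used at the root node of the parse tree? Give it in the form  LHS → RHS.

E → T * E

[E [T [T [F [P a] ++ [F [P ( [E [T [F [P id]]]] )]]]] + [F [P id]]] * [E [T [F [P id]]]]]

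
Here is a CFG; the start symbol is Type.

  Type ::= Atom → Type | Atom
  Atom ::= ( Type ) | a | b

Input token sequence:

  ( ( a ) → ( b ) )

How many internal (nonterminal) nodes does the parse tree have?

[Type [Atom ( [Type [Atom ( [Type [Atom a]] )] → [Type [Atom ( [Type [Atom b]] )]]] )]]

10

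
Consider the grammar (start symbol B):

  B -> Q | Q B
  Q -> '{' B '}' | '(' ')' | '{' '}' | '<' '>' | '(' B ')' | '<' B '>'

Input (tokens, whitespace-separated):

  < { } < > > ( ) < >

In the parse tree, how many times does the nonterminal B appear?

5

[B [Q < [B [Q { }] [B [Q < >]]] >] [B [Q ( )] [B [Q < >]]]]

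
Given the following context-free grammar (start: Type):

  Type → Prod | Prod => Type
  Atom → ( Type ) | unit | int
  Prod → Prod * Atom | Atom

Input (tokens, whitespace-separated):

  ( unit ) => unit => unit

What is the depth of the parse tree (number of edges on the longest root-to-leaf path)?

[Type [Prod [Atom ( [Type [Prod [Atom unit]]] )]] => [Type [Prod [Atom unit]] => [Type [Prod [Atom unit]]]]]

6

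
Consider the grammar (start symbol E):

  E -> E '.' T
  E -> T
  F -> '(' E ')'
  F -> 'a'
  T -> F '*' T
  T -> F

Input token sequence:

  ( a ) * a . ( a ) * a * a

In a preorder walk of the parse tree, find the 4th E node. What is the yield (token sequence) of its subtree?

a

[E [E [T [F ( [E [T [F a]]] )] * [T [F a]]]] . [T [F ( [E [T [F a]]] )] * [T [F a] * [T [F a]]]]]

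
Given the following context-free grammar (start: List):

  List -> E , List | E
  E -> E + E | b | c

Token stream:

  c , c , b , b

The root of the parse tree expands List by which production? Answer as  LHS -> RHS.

[List [E c] , [List [E c] , [List [E b] , [List [E b]]]]]

List -> E , List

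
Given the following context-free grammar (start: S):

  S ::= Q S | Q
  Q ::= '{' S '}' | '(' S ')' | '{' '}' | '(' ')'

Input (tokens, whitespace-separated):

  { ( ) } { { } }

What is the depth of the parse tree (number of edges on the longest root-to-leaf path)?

5

[S [Q { [S [Q ( )]] }] [S [Q { [S [Q { }]] }]]]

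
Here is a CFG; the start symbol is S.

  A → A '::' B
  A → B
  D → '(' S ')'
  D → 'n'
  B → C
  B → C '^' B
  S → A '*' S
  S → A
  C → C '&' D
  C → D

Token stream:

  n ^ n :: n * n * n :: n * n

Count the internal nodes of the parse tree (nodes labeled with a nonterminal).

31

[S [A [A [B [C [D n]] ^ [B [C [D n]]]]] :: [B [C [D n]]]] * [S [A [B [C [D n]]]] * [S [A [A [B [C [D n]]]] :: [B [C [D n]]]] * [S [A [B [C [D n]]]]]]]]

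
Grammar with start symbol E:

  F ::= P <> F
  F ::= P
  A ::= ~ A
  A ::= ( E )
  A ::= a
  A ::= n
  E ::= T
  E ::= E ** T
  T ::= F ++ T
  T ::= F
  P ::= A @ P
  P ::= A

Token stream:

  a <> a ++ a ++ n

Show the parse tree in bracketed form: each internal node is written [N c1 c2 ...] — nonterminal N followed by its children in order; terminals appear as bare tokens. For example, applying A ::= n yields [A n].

[E [T [F [P [A a]] <> [F [P [A a]]]] ++ [T [F [P [A a]]] ++ [T [F [P [A n]]]]]]]

E
T
F ++ T
P <> F ++ T
A <> F ++ T
a <> F ++ T
a <> P ++ T
a <> A ++ T
a <> a ++ T
a <> a ++ F ++ T
a <> a ++ P ++ T
a <> a ++ A ++ T
a <> a ++ a ++ T
a <> a ++ a ++ F
a <> a ++ a ++ P
a <> a ++ a ++ A
a <> a ++ a ++ n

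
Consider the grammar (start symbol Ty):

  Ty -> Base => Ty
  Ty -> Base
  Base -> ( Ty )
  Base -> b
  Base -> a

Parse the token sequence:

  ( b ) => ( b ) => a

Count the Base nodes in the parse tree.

5

[Ty [Base ( [Ty [Base b]] )] => [Ty [Base ( [Ty [Base b]] )] => [Ty [Base a]]]]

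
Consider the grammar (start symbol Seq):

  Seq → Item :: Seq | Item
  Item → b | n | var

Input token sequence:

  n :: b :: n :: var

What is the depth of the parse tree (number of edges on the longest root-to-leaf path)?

[Seq [Item n] :: [Seq [Item b] :: [Seq [Item n] :: [Seq [Item var]]]]]

5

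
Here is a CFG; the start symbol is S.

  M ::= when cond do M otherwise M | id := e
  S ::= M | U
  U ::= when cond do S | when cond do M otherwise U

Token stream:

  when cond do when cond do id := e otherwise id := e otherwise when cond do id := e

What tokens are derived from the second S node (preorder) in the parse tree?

[S [U when cond do [M when cond do [M id := e] otherwise [M id := e]] otherwise [U when cond do [S [M id := e]]]]]

id := e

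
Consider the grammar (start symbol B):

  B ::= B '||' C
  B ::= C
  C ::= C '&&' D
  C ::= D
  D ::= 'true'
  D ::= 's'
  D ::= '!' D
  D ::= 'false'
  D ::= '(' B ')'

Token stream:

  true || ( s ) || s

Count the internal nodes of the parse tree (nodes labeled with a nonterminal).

12

[B [B [B [C [D true]]] || [C [D ( [B [C [D s]]] )]]] || [C [D s]]]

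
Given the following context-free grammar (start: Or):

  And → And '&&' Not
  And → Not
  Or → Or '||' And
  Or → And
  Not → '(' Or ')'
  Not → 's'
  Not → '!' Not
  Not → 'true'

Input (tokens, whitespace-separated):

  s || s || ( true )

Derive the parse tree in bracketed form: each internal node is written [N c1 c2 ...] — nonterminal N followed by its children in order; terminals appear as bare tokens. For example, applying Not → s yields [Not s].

Or
Or || And
Or || And || And
And || And || And
Not || And || And
s || And || And
s || Not || And
s || s || And
s || s || Not
s || s || ( Or )
s || s || ( And )
s || s || ( Not )
s || s || ( true )

[Or [Or [Or [And [Not s]]] || [And [Not s]]] || [And [Not ( [Or [And [Not true]]] )]]]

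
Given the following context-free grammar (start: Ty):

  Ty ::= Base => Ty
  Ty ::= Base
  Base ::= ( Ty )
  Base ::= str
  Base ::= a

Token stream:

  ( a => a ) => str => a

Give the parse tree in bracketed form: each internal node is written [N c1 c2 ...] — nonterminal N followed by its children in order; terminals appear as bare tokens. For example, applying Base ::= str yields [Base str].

[Ty [Base ( [Ty [Base a] => [Ty [Base a]]] )] => [Ty [Base str] => [Ty [Base a]]]]

Ty
Base => Ty
( Ty ) => Ty
( Base => Ty ) => Ty
( a => Ty ) => Ty
( a => Base ) => Ty
( a => a ) => Ty
( a => a ) => Base => Ty
( a => a ) => str => Ty
( a => a ) => str => Base
( a => a ) => str => a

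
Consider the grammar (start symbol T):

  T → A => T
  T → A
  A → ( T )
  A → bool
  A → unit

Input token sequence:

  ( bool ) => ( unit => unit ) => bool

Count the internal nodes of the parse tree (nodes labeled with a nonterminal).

12

[T [A ( [T [A bool]] )] => [T [A ( [T [A unit] => [T [A unit]]] )] => [T [A bool]]]]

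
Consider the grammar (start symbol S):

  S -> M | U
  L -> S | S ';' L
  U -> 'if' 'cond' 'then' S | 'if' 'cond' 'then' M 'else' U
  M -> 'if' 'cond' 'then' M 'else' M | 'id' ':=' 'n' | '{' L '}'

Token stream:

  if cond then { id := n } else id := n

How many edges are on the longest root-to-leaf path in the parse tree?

6

[S [M if cond then [M { [L [S [M id := n]]] }] else [M id := n]]]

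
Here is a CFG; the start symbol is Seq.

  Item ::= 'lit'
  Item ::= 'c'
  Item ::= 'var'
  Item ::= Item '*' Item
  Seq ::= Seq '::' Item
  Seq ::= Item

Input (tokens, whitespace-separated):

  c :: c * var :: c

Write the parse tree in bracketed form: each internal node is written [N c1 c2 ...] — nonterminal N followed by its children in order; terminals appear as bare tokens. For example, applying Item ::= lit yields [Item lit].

[Seq [Seq [Seq [Item c]] :: [Item [Item c] * [Item var]]] :: [Item c]]

Seq
Seq :: Item
Seq :: Item :: Item
Item :: Item :: Item
c :: Item :: Item
c :: Item * Item :: Item
c :: c * Item :: Item
c :: c * var :: Item
c :: c * var :: c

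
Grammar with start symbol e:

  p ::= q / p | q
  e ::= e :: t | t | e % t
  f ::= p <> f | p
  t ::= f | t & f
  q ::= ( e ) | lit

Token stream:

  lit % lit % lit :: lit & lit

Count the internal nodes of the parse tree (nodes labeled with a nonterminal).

24

[e [e [e [e [t [f [p [q lit]]]]] % [t [f [p [q lit]]]]] % [t [f [p [q lit]]]]] :: [t [t [f [p [q lit]]]] & [f [p [q lit]]]]]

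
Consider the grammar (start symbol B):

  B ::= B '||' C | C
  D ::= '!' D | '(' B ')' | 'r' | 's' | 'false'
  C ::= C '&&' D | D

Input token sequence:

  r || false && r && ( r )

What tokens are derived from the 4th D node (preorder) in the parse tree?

[B [B [C [D r]]] || [C [C [C [D false]] && [D r]] && [D ( [B [C [D r]]] )]]]

( r )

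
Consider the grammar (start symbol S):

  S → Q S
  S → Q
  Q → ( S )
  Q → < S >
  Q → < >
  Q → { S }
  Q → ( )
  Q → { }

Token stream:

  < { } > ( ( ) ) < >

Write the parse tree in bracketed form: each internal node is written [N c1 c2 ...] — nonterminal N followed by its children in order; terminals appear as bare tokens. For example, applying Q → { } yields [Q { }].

[S [Q < [S [Q { }]] >] [S [Q ( [S [Q ( )]] )] [S [Q < >]]]]

S
Q S
< S > S
< Q > S
< { } > S
< { } > Q S
< { } > ( S ) S
< { } > ( Q ) S
< { } > ( ( ) ) S
< { } > ( ( ) ) Q
< { } > ( ( ) ) < >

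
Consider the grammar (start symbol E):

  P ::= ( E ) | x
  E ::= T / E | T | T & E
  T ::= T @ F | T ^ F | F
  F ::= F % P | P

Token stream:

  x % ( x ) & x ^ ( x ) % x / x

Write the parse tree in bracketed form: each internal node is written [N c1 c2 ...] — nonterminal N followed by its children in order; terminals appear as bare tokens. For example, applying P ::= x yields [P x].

[E [T [F [F [P x]] % [P ( [E [T [F [P x]]]] )]]] & [E [T [T [F [P x]]] ^ [F [F [P ( [E [T [F [P x]]]] )]] % [P x]]] / [E [T [F [P x]]]]]]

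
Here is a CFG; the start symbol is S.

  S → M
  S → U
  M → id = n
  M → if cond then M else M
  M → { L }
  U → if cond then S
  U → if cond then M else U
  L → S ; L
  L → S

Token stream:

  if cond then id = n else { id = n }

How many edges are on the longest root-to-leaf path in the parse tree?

6

[S [M if cond then [M id = n] else [M { [L [S [M id = n]]] }]]]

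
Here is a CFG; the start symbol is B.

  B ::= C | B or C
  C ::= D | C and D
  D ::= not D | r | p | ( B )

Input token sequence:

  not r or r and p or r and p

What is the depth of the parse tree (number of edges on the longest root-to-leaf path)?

[B [B [B [C [D not [D r]]]] or [C [C [D r]] and [D p]]] or [C [C [D r]] and [D p]]]

6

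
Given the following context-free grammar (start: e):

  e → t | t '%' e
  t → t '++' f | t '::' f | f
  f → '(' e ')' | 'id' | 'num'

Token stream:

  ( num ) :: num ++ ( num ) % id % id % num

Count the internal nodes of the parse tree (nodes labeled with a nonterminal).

22

[e [t [t [t [f ( [e [t [f num]]] )]] :: [f num]] ++ [f ( [e [t [f num]]] )]] % [e [t [f id]] % [e [t [f id]] % [e [t [f num]]]]]]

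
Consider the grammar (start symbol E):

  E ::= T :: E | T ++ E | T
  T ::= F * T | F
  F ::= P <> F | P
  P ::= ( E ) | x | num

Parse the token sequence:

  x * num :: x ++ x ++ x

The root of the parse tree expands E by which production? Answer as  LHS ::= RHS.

E ::= T :: E

[E [T [F [P x]] * [T [F [P num]]]] :: [E [T [F [P x]]] ++ [E [T [F [P x]]] ++ [E [T [F [P x]]]]]]]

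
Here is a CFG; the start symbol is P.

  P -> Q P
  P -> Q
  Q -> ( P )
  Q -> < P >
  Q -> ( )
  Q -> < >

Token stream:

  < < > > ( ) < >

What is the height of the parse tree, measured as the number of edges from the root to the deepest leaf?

4

[P [Q < [P [Q < >]] >] [P [Q ( )] [P [Q < >]]]]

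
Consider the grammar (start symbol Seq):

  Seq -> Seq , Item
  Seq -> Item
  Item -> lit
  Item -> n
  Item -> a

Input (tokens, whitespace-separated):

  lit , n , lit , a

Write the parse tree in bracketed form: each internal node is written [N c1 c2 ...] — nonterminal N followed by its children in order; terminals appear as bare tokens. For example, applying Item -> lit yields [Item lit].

Seq
Seq , Item
Seq , Item , Item
Seq , Item , Item , Item
Item , Item , Item , Item
lit , Item , Item , Item
lit , n , Item , Item
lit , n , lit , Item
lit , n , lit , a

[Seq [Seq [Seq [Seq [Item lit]] , [Item n]] , [Item lit]] , [Item a]]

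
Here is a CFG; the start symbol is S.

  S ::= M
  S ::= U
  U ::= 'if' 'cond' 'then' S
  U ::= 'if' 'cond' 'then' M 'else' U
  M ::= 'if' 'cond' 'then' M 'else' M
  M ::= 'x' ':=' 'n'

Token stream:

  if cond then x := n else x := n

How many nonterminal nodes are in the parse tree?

[S [M if cond then [M x := n] else [M x := n]]]

4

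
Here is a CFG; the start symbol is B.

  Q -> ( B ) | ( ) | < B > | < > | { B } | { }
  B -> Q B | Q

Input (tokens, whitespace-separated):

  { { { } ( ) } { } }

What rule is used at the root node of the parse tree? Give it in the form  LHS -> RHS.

B -> Q

[B [Q { [B [Q { [B [Q { }] [B [Q ( )]]] }] [B [Q { }]]] }]]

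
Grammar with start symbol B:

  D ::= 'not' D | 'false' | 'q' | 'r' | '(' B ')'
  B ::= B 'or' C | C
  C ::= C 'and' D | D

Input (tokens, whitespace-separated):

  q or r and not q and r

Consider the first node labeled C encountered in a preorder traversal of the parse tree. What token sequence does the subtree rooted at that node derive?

[B [B [C [D q]]] or [C [C [C [D r]] and [D not [D q]]] and [D r]]]

q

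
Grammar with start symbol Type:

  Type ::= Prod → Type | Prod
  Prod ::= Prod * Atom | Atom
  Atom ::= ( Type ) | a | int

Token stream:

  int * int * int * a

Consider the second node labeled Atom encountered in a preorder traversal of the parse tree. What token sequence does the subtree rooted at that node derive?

[Type [Prod [Prod [Prod [Prod [Atom int]] * [Atom int]] * [Atom int]] * [Atom a]]]

int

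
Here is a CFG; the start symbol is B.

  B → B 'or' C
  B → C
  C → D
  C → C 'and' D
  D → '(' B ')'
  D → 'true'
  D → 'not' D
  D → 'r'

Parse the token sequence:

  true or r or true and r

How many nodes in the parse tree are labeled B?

[B [B [B [C [D true]]] or [C [D r]]] or [C [C [D true]] and [D r]]]

3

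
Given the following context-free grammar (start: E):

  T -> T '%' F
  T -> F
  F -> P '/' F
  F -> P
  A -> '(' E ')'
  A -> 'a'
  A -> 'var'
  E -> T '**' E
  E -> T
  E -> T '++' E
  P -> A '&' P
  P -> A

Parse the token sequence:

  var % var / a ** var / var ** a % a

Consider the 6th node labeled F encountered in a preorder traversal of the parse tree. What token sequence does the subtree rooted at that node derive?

[E [T [T [F [P [A var]]]] % [F [P [A var]] / [F [P [A a]]]]] ** [E [T [F [P [A var]] / [F [P [A var]]]]] ** [E [T [T [F [P [A a]]]] % [F [P [A a]]]]]]]

a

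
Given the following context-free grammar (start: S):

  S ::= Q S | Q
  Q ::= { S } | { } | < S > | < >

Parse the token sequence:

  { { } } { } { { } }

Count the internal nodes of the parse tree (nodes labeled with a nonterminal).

[S [Q { [S [Q { }]] }] [S [Q { }] [S [Q { [S [Q { }]] }]]]]

10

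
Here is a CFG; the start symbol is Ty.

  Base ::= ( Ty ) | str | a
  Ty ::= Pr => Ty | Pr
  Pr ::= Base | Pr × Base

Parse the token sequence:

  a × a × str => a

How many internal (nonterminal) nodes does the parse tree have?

[Ty [Pr [Pr [Pr [Base a]] × [Base a]] × [Base str]] => [Ty [Pr [Base a]]]]

10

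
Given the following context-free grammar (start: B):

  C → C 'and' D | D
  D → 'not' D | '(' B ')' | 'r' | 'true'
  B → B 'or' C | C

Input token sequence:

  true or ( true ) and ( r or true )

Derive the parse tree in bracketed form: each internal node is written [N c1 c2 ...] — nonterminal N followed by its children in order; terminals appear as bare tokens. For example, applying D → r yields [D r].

[B [B [C [D true]]] or [C [C [D ( [B [C [D true]]] )]] and [D ( [B [B [C [D r]]] or [C [D true]]] )]]]

B
B or C
C or C
D or C
true or C
true or C and D
true or D and D
true or ( B ) and D
true or ( C ) and D
true or ( D ) and D
true or ( true ) and D
true or ( true ) and ( B )
true or ( true ) and ( B or C )
true or ( true ) and ( C or C )
true or ( true ) and ( D or C )
true or ( true ) and ( r or C )
true or ( true ) and ( r or D )
true or ( true ) and ( r or true )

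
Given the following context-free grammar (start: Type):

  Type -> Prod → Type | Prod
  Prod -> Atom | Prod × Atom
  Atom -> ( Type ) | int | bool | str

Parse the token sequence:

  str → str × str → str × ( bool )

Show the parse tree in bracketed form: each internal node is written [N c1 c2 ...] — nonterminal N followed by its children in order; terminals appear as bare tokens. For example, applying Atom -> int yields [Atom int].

[Type [Prod [Atom str]] → [Type [Prod [Prod [Atom str]] × [Atom str]] → [Type [Prod [Prod [Atom str]] × [Atom ( [Type [Prod [Atom bool]]] )]]]]]

Type
Prod → Type
Atom → Type
str → Type
str → Prod → Type
str → Prod × Atom → Type
str → Atom × Atom → Type
str → str × Atom → Type
str → str × str → Type
str → str × str → Prod
str → str × str → Prod × Atom
str → str × str → Atom × Atom
str → str × str → str × Atom
str → str × str → str × ( Type )
str → str × str → str × ( Prod )
str → str × str → str × ( Atom )
str → str × str → str × ( bool )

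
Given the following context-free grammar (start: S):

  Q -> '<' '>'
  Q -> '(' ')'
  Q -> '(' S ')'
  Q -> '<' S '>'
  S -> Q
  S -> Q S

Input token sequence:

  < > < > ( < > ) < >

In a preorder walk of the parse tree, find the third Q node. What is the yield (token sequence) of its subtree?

[S [Q < >] [S [Q < >] [S [Q ( [S [Q < >]] )] [S [Q < >]]]]]

( < > )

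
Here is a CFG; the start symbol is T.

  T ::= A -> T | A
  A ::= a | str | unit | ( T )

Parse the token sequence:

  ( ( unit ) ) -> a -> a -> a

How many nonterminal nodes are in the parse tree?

12

[T [A ( [T [A ( [T [A unit]] )]] )] -> [T [A a] -> [T [A a] -> [T [A a]]]]]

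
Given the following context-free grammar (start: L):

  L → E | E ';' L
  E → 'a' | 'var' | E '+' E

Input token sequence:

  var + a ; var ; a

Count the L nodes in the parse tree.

3

[L [E [E var] + [E a]] ; [L [E var] ; [L [E a]]]]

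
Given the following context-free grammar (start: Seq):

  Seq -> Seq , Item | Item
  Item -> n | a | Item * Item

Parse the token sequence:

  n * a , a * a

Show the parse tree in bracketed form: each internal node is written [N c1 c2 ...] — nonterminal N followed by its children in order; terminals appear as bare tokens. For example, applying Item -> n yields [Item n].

[Seq [Seq [Item [Item n] * [Item a]]] , [Item [Item a] * [Item a]]]

Seq
Seq , Item
Item , Item
Item * Item , Item
n * Item , Item
n * a , Item
n * a , Item * Item
n * a , a * Item
n * a , a * a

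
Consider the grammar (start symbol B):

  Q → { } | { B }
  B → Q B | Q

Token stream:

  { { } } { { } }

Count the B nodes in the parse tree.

[B [Q { [B [Q { }]] }] [B [Q { [B [Q { }]] }]]]

4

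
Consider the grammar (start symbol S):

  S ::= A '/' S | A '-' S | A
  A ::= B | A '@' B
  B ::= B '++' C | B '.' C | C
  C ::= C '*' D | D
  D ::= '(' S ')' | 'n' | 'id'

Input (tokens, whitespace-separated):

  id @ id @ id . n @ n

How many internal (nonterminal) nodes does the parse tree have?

20

[S [A [A [A [A [B [C [D id]]]] @ [B [C [D id]]]] @ [B [B [C [D id]]] . [C [D n]]]] @ [B [C [D n]]]]]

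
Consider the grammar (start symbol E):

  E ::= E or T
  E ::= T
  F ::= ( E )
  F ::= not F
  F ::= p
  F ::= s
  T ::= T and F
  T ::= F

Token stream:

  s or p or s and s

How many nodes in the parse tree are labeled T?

4

[E [E [E [T [F s]]] or [T [F p]]] or [T [T [F s]] and [F s]]]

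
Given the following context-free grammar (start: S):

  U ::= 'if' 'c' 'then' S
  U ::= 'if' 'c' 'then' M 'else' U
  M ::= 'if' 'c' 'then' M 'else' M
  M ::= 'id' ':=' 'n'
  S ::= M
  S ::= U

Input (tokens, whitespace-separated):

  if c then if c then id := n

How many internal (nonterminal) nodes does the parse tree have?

6

[S [U if c then [S [U if c then [S [M id := n]]]]]]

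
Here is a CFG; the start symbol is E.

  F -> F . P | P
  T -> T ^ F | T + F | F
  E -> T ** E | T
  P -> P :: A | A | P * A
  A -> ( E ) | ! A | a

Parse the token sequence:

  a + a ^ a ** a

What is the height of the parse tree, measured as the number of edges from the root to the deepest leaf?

[E [T [T [T [F [P [A a]]]] + [F [P [A a]]]] ^ [F [P [A a]]]] ** [E [T [F [P [A a]]]]]]

7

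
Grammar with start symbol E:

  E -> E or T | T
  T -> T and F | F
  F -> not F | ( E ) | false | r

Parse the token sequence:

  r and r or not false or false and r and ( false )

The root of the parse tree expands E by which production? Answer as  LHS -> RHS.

E -> E or T

[E [E [E [T [T [F r]] and [F r]]] or [T [F not [F false]]]] or [T [T [T [F false]] and [F r]] and [F ( [E [T [F false]]] )]]]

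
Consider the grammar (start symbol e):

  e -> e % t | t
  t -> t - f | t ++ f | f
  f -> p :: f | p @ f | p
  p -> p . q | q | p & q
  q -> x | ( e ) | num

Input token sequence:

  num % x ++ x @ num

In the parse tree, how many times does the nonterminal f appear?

[e [e [t [f [p [q num]]]]] % [t [t [f [p [q x]]]] ++ [f [p [q x]] @ [f [p [q num]]]]]]

4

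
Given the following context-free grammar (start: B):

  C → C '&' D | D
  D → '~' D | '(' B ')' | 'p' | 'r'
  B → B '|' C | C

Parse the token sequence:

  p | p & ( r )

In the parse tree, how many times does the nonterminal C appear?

[B [B [C [D p]]] | [C [C [D p]] & [D ( [B [C [D r]]] )]]]

4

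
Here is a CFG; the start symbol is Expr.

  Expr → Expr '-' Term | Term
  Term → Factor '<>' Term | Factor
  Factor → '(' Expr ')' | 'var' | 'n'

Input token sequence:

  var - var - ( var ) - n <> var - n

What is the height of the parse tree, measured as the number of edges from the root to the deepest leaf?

8

[Expr [Expr [Expr [Expr [Expr [Term [Factor var]]] - [Term [Factor var]]] - [Term [Factor ( [Expr [Term [Factor var]]] )]]] - [Term [Factor n] <> [Term [Factor var]]]] - [Term [Factor n]]]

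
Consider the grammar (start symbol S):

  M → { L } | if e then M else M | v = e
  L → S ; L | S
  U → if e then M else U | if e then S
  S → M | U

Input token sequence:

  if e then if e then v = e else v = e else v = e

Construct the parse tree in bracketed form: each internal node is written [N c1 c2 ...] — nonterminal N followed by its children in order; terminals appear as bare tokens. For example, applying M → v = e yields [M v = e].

[S [M if e then [M if e then [M v = e] else [M v = e]] else [M v = e]]]

S
M
if e then M else M
if e then if e then M else M else M
if e then if e then v = e else M else M
if e then if e then v = e else v = e else M
if e then if e then v = e else v = e else v = e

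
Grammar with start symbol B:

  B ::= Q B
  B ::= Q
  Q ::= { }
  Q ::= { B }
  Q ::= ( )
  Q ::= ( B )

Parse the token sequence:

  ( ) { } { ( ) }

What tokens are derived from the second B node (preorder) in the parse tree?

{ } { ( ) }

[B [Q ( )] [B [Q { }] [B [Q { [B [Q ( )]] }]]]]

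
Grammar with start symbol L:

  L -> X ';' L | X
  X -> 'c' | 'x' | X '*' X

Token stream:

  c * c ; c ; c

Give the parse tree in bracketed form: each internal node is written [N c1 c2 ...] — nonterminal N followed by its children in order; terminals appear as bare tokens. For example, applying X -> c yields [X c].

L
X ; L
X * X ; L
c * X ; L
c * c ; L
c * c ; X ; L
c * c ; c ; L
c * c ; c ; X
c * c ; c ; c

[L [X [X c] * [X c]] ; [L [X c] ; [L [X c]]]]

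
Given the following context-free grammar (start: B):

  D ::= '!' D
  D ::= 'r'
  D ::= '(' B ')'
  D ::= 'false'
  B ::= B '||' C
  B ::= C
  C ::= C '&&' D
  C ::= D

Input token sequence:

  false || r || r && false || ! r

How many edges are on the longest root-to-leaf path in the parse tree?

6

[B [B [B [B [C [D false]]] || [C [D r]]] || [C [C [D r]] && [D false]]] || [C [D ! [D r]]]]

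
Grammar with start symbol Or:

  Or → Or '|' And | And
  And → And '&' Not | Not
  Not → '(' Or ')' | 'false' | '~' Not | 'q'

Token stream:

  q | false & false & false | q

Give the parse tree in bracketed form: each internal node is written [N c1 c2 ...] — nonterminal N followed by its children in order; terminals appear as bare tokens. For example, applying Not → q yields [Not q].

[Or [Or [Or [And [Not q]]] | [And [And [And [Not false]] & [Not false]] & [Not false]]] | [And [Not q]]]

Or
Or | And
Or | And | And
And | And | And
Not | And | And
q | And | And
q | And & Not | And
q | And & Not & Not | And
q | Not & Not & Not | And
q | false & Not & Not | And
q | false & false & Not | And
q | false & false & false | And
q | false & false & false | Not
q | false & false & false | q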